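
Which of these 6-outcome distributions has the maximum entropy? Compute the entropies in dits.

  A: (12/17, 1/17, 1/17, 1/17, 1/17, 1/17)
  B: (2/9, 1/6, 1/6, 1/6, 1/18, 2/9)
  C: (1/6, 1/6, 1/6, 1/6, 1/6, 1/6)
C

For a discrete distribution over n outcomes, entropy is maximized by the uniform distribution.

Computing entropies:
H(A) = 0.4687 dits
H(B) = 0.7491 dits
H(C) = 0.7782 dits

The uniform distribution (where all probabilities equal 1/6) achieves the maximum entropy of log_10(6) = 0.7782 dits.

Distribution C has the highest entropy.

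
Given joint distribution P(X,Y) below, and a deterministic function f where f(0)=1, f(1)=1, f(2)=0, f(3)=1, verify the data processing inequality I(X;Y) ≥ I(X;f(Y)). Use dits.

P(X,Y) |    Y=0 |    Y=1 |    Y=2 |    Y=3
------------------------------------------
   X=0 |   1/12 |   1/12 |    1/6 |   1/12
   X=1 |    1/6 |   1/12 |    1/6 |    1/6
I(X;Y) = 0.0062, I(X;f(Y)) = 0.0031, inequality holds: 0.0062 ≥ 0.0031

Data Processing Inequality: For any Markov chain X → Y → Z, we have I(X;Y) ≥ I(X;Z).

Here Z = f(Y) is a deterministic function of Y, forming X → Y → Z.

Original I(X;Y) = 0.0062 dits

After applying f:
P(X,Z) where Z=f(Y):
- P(X,Z=0) = P(X,Y=2)
- P(X,Z=1) = P(X,Y=0) + P(X,Y=1) + P(X,Y=3)

I(X;Z) = I(X;f(Y)) = 0.0031 dits

Verification: 0.0062 ≥ 0.0031 ✓

Information cannot be created by processing; the function f can only lose information about X.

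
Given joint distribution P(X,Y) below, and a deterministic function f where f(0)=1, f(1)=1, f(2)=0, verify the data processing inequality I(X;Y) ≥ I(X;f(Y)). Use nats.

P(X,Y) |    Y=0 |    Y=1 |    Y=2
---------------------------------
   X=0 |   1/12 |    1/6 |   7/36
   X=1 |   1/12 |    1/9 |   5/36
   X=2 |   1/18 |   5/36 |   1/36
I(X;Y) = 0.0439, I(X;f(Y)) = 0.0393, inequality holds: 0.0439 ≥ 0.0393

Data Processing Inequality: For any Markov chain X → Y → Z, we have I(X;Y) ≥ I(X;Z).

Here Z = f(Y) is a deterministic function of Y, forming X → Y → Z.

Original I(X;Y) = 0.0439 nats

After applying f:
P(X,Z) where Z=f(Y):
- P(X,Z=0) = P(X,Y=2)
- P(X,Z=1) = P(X,Y=0) + P(X,Y=1)

I(X;Z) = I(X;f(Y)) = 0.0393 nats

Verification: 0.0439 ≥ 0.0393 ✓

Information cannot be created by processing; the function f can only lose information about X.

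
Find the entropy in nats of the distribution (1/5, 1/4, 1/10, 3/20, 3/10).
1.5445 nats

Shannon entropy is H(X) = -Σ p(x) log p(x).

For P = (1/5, 1/4, 1/10, 3/20, 3/10):
H = -1/5 × log_e(1/5) -1/4 × log_e(1/4) -1/10 × log_e(1/10) -3/20 × log_e(3/20) -3/10 × log_e(3/10)
H = 1.5445 nats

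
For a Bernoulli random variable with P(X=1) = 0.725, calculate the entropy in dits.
0.2554 dits

The binary entropy function is:
H(p) = -p log(p) - (1-p) log(1-p)

H(0.725) = -0.725 × log_10(0.725) - 0.275 × log_10(0.275)
H(0.725) = 0.2554 dits

Note: Binary entropy is maximized at p=0.5 (H=1 bit) and minimized at p=0 or p=1 (H=0).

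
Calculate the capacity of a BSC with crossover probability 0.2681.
0.1613 bits

For a binary symmetric channel (BSC) with error probability p:
Capacity C = 1 - H(p) bits per symbol

where H(p) = -p log₂(p) - (1-p) log₂(1-p) is the binary entropy function.

H(0.2681) = 0.8387 bits
C = 1 - 0.8387 = 0.1613 bits per symbol

This means we can reliably transmit up to 0.1613 bits of information per channel use.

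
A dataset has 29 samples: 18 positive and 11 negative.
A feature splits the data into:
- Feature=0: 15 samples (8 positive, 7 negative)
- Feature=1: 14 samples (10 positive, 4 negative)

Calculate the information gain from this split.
0.0253 bits

Information Gain = H(Y) - H(Y|Feature)

Before split:
P(positive) = 18/29 = 0.6207
H(Y) = 0.9576 bits

After split:
Feature=0: H = 0.9968 bits (weight = 15/29)
Feature=1: H = 0.8631 bits (weight = 14/29)
H(Y|Feature) = (15/29)×0.9968 + (14/29)×0.8631 = 0.9323 bits

Information Gain = 0.9576 - 0.9323 = 0.0253 bits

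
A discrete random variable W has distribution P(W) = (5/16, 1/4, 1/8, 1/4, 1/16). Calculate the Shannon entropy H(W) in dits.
0.6470 dits

Shannon entropy is H(X) = -Σ p(x) log p(x).

For P = (5/16, 1/4, 1/8, 1/4, 1/16):
H = -5/16 × log_10(5/16) -1/4 × log_10(1/4) -1/8 × log_10(1/8) -1/4 × log_10(1/4) -1/16 × log_10(1/16)
H = 0.6470 dits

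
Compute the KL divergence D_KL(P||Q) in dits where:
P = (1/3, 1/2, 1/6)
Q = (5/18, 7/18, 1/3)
0.0308 dits

KL divergence: D_KL(P||Q) = Σ p(x) log(p(x)/q(x))

Computing term by term:
  x=0: 1/3 × log_10[(1/3)/(5/18)] = 1/3 × 0.0792 = 0.0264
  x=1: 1/2 × log_10[(1/2)/(7/18)] = 1/2 × 0.1091 = 0.0546
  x=2: 1/6 × log_10[(1/6)/(1/3)] = 1/6 × -0.3010 = -0.0502

D_KL(P||Q) = 0.0308 dits

Note: KL divergence is always non-negative and equals 0 iff P = Q.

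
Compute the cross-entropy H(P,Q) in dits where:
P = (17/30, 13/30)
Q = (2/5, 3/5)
0.3216 dits

Cross-entropy: H(P,Q) = -Σ p(x) log q(x)

Alternatively: H(P,Q) = H(P) + D_KL(P||Q)
H(P) = 0.2972 dits
D_KL(P||Q) = 0.0245 dits

H(P,Q) = 0.2972 + 0.0245 = 0.3216 dits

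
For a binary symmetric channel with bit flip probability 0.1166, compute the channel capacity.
0.4805 bits

For a binary symmetric channel (BSC) with error probability p:
Capacity C = 1 - H(p) bits per symbol

where H(p) = -p log₂(p) - (1-p) log₂(1-p) is the binary entropy function.

H(0.1166) = 0.5195 bits
C = 1 - 0.5195 = 0.4805 bits per symbol

This means we can reliably transmit up to 0.4805 bits of information per channel use.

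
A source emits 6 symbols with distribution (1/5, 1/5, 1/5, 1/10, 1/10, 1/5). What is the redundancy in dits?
0.0190 dits

Redundancy measures how far a source is from maximum entropy:
R = H_max - H(X)

Maximum entropy for 6 symbols: H_max = log_10(6) = 0.7782 dits
Actual entropy: H(X) = 0.7592 dits
Redundancy: R = 0.7782 - 0.7592 = 0.0190 dits

This redundancy represents potential for compression: the source could be compressed by 0.0190 dits per symbol.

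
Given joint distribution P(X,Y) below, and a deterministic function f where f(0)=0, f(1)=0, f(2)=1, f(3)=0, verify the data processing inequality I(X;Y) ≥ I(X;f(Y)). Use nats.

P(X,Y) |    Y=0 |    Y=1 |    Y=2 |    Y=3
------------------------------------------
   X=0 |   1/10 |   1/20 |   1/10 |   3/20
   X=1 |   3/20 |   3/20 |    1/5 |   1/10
I(X;Y) = 0.0331, I(X;f(Y)) = 0.0040, inequality holds: 0.0331 ≥ 0.0040

Data Processing Inequality: For any Markov chain X → Y → Z, we have I(X;Y) ≥ I(X;Z).

Here Z = f(Y) is a deterministic function of Y, forming X → Y → Z.

Original I(X;Y) = 0.0331 nats

After applying f:
P(X,Z) where Z=f(Y):
- P(X,Z=0) = P(X,Y=0) + P(X,Y=1) + P(X,Y=3)
- P(X,Z=1) = P(X,Y=2)

I(X;Z) = I(X;f(Y)) = 0.0040 nats

Verification: 0.0331 ≥ 0.0040 ✓

Information cannot be created by processing; the function f can only lose information about X.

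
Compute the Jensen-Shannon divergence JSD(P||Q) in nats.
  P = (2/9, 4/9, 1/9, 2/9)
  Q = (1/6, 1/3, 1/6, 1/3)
0.0144 nats

Jensen-Shannon divergence is:
JSD(P||Q) = 0.5 × D_KL(P||M) + 0.5 × D_KL(Q||M)
where M = 0.5 × (P + Q) is the mixture distribution.

M = 0.5 × (2/9, 4/9, 1/9, 2/9) + 0.5 × (1/6, 1/3, 1/6, 1/3) = (7/36, 7/18, 5/36, 5/18)

D_KL(P||M) = 0.0146 nats
D_KL(Q||M) = 0.0141 nats

JSD(P||Q) = 0.5 × 0.0146 + 0.5 × 0.0141 = 0.0144 nats

Unlike KL divergence, JSD is symmetric and bounded: 0 ≤ JSD ≤ log(2).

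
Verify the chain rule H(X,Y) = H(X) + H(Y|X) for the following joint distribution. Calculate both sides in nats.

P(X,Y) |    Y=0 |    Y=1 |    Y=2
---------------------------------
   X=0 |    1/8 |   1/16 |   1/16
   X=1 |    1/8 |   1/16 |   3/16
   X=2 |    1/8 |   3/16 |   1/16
H(X,Y) = 2.1007, H(X) = 1.0822, H(Y|X) = 1.0185 (all in nats)

Chain rule: H(X,Y) = H(X) + H(Y|X)

Left side — joint entropy directly:
H(X,Y) = -Σ p(x,y) log p(x,y) = 2.1007 nats

Right side — compute H(Y|X) from the conditional distributions:
P(X) = (1/4, 3/8, 3/8), so H(X) = 1.0822 nats
H(Y|X) = Σ_x P(X=x) · H(Y|X=x):
  P(Y|X=0) = (1/2, 1/4, 1/4), H(Y|X=0) = 1.0397, weight P(X=0) = 1/4
  P(Y|X=1) = (1/3, 1/6, 1/2), H(Y|X=1) = 1.0114, weight P(X=1) = 3/8
  P(Y|X=2) = (1/3, 1/2, 1/6), H(Y|X=2) = 1.0114, weight P(X=2) = 3/8
H(Y|X) = 1.0185 nats

H(X) + H(Y|X) = 1.0822 + 1.0185 = 2.1007 nats

Both sides equal 2.1007 nats. ✓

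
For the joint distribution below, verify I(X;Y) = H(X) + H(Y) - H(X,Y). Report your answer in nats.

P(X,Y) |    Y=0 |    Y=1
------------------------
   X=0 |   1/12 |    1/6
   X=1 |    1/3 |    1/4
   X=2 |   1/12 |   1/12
I(X;Y) = 0.0201 nats

Mutual information has multiple equivalent forms:
- I(X;Y) = H(X) - H(X|Y)
- I(X;Y) = H(Y) - H(Y|X)
- I(X;Y) = H(X) + H(Y) - H(X,Y)

Computing all quantities:
H(X) = 0.9596, H(Y) = 0.6931, H(X,Y) = 1.6326
H(X|Y) = 0.9395, H(Y|X) = 0.6730

Verification:
H(X) - H(X|Y) = 0.9596 - 0.9395 = 0.0201
H(Y) - H(Y|X) = 0.6931 - 0.6730 = 0.0201
H(X) + H(Y) - H(X,Y) = 0.9596 + 0.6931 - 1.6326 = 0.0201

All forms give I(X;Y) = 0.0201 nats. ✓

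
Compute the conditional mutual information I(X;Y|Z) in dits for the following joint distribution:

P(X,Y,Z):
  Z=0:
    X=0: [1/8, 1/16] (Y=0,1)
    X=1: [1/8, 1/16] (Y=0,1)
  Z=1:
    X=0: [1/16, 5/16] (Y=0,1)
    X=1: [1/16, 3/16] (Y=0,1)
0.0014 dits

Conditional mutual information: I(X;Y|Z) = H(X|Z) + H(Y|Z) - H(X,Y|Z)

H(Z) = 0.2873
H(X,Z) = 0.5829 → H(X|Z) = 0.2956
H(Y,Z) = 0.5268 → H(Y|Z) = 0.2395
H(X,Y,Z) = 0.8210 → H(X,Y|Z) = 0.5337

I(X;Y|Z) = 0.2956 + 0.2395 - 0.5337 = 0.0014 dits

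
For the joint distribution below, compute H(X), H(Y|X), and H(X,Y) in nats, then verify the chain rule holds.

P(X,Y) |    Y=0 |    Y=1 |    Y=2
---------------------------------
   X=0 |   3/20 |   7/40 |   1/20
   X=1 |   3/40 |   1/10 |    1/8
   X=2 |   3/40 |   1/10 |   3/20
H(X,Y) = 2.1329, H(X) = 1.0943, H(Y|X) = 1.0386 (all in nats)

Chain rule: H(X,Y) = H(X) + H(Y|X)

Left side — joint entropy directly:
H(X,Y) = -Σ p(x,y) log p(x,y) = 2.1329 nats

Right side — compute H(Y|X) from the conditional distributions:
P(X) = (3/8, 3/10, 13/40), so H(X) = 1.0943 nats
H(Y|X) = Σ_x P(X=x) · H(Y|X=x):
  P(Y|X=0) = (2/5, 7/15, 2/15), H(Y|X=0) = 0.9908, weight P(X=0) = 3/8
  P(Y|X=1) = (1/4, 1/3, 5/12), H(Y|X=1) = 1.0776, weight P(X=1) = 3/10
  P(Y|X=2) = (3/13, 4/13, 6/13), H(Y|X=2) = 1.0579, weight P(X=2) = 13/40
H(Y|X) = 1.0386 nats

H(X) + H(Y|X) = 1.0943 + 1.0386 = 2.1329 nats

Both sides equal 2.1329 nats. ✓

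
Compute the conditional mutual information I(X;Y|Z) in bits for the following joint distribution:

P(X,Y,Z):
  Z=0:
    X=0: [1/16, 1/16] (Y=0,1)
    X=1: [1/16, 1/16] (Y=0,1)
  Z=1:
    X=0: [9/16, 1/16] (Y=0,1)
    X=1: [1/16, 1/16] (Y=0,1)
0.0694 bits

Conditional mutual information: I(X;Y|Z) = H(X|Z) + H(Y|Z) - H(X,Y|Z)

H(Z) = 0.8113
H(X,Z) = 1.5488 → H(X|Z) = 0.7375
H(Y,Z) = 1.5488 → H(Y|Z) = 0.7375
H(X,Y,Z) = 2.2169 → H(X,Y|Z) = 1.4056

I(X;Y|Z) = 0.7375 + 0.7375 - 1.4056 = 0.0694 bits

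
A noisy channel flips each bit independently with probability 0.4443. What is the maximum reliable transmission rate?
0.0090 bits

For a binary symmetric channel (BSC) with error probability p:
Capacity C = 1 - H(p) bits per symbol

where H(p) = -p log₂(p) - (1-p) log₂(1-p) is the binary entropy function.

H(0.4443) = 0.9910 bits
C = 1 - 0.9910 = 0.0090 bits per symbol

This means we can reliably transmit up to 0.0090 bits of information per channel use.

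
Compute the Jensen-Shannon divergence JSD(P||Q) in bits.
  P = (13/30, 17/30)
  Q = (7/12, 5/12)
0.0163 bits

Jensen-Shannon divergence is:
JSD(P||Q) = 0.5 × D_KL(P||M) + 0.5 × D_KL(Q||M)
where M = 0.5 × (P + Q) is the mixture distribution.

M = 0.5 × (13/30, 17/30) + 0.5 × (7/12, 5/12) = (0.508333, 0.491667)

D_KL(P||M) = 0.0163 bits
D_KL(Q||M) = 0.0163 bits

JSD(P||Q) = 0.5 × 0.0163 + 0.5 × 0.0163 = 0.0163 bits

Unlike KL divergence, JSD is symmetric and bounded: 0 ≤ JSD ≤ log(2).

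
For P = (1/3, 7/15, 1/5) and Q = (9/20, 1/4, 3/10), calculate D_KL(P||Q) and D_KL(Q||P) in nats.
D_KL(P||Q) = 0.1101, D_KL(Q||P) = 0.1006

KL divergence is not symmetric: D_KL(P||Q) ≠ D_KL(Q||P) in general.

D_KL(P||Q) = 0.1101 nats
D_KL(Q||P) = 0.1006 nats

No, they are not equal!

This asymmetry is why KL divergence is not a true distance metric.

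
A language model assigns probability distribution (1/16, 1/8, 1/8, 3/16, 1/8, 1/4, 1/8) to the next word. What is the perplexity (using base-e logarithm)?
6.5107

Perplexity is e^H (or exp(H) for natural log).

First, H = -Σ p log p = 1.8735 nats
Perplexity = e^1.8735 = 6.5107

Interpretation: The model's uncertainty is equivalent to choosing uniformly among 6.5 options.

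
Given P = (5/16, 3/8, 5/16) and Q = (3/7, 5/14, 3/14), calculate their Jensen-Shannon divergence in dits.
0.0040 dits

Jensen-Shannon divergence is:
JSD(P||Q) = 0.5 × D_KL(P||M) + 0.5 × D_KL(Q||M)
where M = 0.5 × (P + Q) is the mixture distribution.

M = 0.5 × (5/16, 3/8, 5/16) + 0.5 × (3/7, 5/14, 3/14) = (0.370536, 0.366071, 0.263393)

D_KL(P||M) = 0.0040 dits
D_KL(Q||M) = 0.0041 dits

JSD(P||Q) = 0.5 × 0.0040 + 0.5 × 0.0041 = 0.0040 dits

Unlike KL divergence, JSD is symmetric and bounded: 0 ≤ JSD ≤ log(2).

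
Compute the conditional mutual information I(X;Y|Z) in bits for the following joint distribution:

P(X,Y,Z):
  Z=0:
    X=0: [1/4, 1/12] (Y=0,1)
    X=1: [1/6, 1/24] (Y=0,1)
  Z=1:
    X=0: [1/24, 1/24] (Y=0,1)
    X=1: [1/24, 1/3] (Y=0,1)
0.0428 bits

Conditional mutual information: I(X;Y|Z) = H(X|Z) + H(Y|Z) - H(X,Y|Z)

H(Z) = 0.9950
H(X,Z) = 1.8292 → H(X|Z) = 0.8342
H(Y,Z) = 1.7307 → H(Y|Z) = 0.7357
H(X,Y,Z) = 2.5221 → H(X,Y|Z) = 1.5271

I(X;Y|Z) = 0.8342 + 0.7357 - 1.5271 = 0.0428 bits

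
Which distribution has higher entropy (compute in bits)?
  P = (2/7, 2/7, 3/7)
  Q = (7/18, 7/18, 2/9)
P

Computing entropies in bits:
H(P) = 1.5567
H(Q) = 1.5420

Distribution P has higher entropy.

Intuition: The distribution closer to uniform (more spread out) has higher entropy.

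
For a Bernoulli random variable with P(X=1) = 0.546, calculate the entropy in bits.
0.9939 bits

The binary entropy function is:
H(p) = -p log(p) - (1-p) log(1-p)

H(0.546) = -0.546 × log_2(0.546) - 0.454 × log_2(0.454)
H(0.546) = 0.9939 bits

Note: Binary entropy is maximized at p=0.5 (H=1 bit) and minimized at p=0 or p=1 (H=0).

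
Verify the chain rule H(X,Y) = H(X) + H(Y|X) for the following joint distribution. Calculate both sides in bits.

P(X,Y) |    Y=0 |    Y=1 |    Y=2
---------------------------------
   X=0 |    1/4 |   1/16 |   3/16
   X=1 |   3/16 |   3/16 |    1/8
H(X,Y) = 2.4835, H(X) = 1.0000, H(Y|X) = 1.4835 (all in bits)

Chain rule: H(X,Y) = H(X) + H(Y|X)

Left side — joint entropy directly:
H(X,Y) = -Σ p(x,y) log p(x,y) = 2.4835 bits

Right side — compute H(Y|X) from the conditional distributions:
P(X) = (1/2, 1/2), so H(X) = 1.0000 bits
H(Y|X) = Σ_x P(X=x) · H(Y|X=x):
  P(Y|X=0) = (1/2, 1/8, 3/8), H(Y|X=0) = 1.4056, weight P(X=0) = 1/2
  P(Y|X=1) = (3/8, 3/8, 1/4), H(Y|X=1) = 1.5613, weight P(X=1) = 1/2
H(Y|X) = 1.4835 bits

H(X) + H(Y|X) = 1.0000 + 1.4835 = 2.4835 bits

Both sides equal 2.4835 bits. ✓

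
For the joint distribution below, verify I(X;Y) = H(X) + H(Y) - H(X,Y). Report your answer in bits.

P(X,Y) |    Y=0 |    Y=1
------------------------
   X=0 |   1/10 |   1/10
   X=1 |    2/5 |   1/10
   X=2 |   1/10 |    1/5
I(X;Y) = 0.1345 bits

Mutual information has multiple equivalent forms:
- I(X;Y) = H(X) - H(X|Y)
- I(X;Y) = H(Y) - H(Y|X)
- I(X;Y) = H(X) + H(Y) - H(X,Y)

Computing all quantities:
H(X) = 1.4855, H(Y) = 0.9710, H(X,Y) = 2.3219
H(X|Y) = 1.3510, H(Y|X) = 0.8365

Verification:
H(X) - H(X|Y) = 1.4855 - 1.3510 = 0.1345
H(Y) - H(Y|X) = 0.9710 - 0.8365 = 0.1345
H(X) + H(Y) - H(X,Y) = 1.4855 + 0.9710 - 2.3219 = 0.1345

All forms give I(X;Y) = 0.1345 bits. ✓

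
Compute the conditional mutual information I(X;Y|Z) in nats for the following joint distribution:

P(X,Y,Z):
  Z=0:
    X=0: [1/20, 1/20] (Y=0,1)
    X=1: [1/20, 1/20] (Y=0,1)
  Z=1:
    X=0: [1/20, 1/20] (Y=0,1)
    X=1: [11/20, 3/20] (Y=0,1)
0.0168 nats

Conditional mutual information: I(X;Y|Z) = H(X|Z) + H(Y|Z) - H(X,Y|Z)

H(Z) = 0.5004
H(X,Z) = 0.9404 → H(X|Z) = 0.4400
H(Y,Z) = 1.0889 → H(Y|Z) = 0.5885
H(X,Y,Z) = 1.5121 → H(X,Y|Z) = 1.0117

I(X;Y|Z) = 0.4400 + 0.5885 - 1.0117 = 0.0168 nats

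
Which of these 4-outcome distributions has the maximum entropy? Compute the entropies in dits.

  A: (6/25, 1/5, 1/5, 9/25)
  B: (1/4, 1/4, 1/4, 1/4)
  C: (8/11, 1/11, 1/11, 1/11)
B

For a discrete distribution over n outcomes, entropy is maximized by the uniform distribution.

Computing entropies:
H(A) = 0.5881 dits
H(B) = 0.6021 dits
H(C) = 0.3846 dits

The uniform distribution (where all probabilities equal 1/4) achieves the maximum entropy of log_10(4) = 0.6021 dits.

Distribution B has the highest entropy.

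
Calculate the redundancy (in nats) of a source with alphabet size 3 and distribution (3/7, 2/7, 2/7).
0.0196 nats

Redundancy measures how far a source is from maximum entropy:
R = H_max - H(X)

Maximum entropy for 3 symbols: H_max = log_e(3) = 1.0986 nats
Actual entropy: H(X) = 1.0790 nats
Redundancy: R = 1.0986 - 1.0790 = 0.0196 nats

This redundancy represents potential for compression: the source could be compressed by 0.0196 nats per symbol.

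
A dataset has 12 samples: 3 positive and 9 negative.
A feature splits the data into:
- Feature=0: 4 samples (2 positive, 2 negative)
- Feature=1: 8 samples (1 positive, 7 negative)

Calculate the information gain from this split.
0.1156 bits

Information Gain = H(Y) - H(Y|Feature)

Before split:
P(positive) = 3/12 = 0.2500
H(Y) = 0.8113 bits

After split:
Feature=0: H = 1.0000 bits (weight = 4/12)
Feature=1: H = 0.5436 bits (weight = 8/12)
H(Y|Feature) = (4/12)×1.0000 + (8/12)×0.5436 = 0.6957 bits

Information Gain = 0.8113 - 0.6957 = 0.1156 bits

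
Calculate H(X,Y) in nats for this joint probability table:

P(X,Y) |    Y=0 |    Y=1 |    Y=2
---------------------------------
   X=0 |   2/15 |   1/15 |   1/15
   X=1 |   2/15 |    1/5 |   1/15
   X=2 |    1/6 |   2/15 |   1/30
2.0815 nats

Joint entropy is H(X,Y) = -Σ_{x,y} p(x,y) log p(x,y).

Summing over all non-zero entries:
H(X,Y) = -[2/15·log_e(2/15) + 1/15·log_e(1/15) + 1/15·log_e(1/15) + 2/15·log_e(2/15) + 1/5·log_e(1/5) + 1/15·log_e(1/15) + 1/6·log_e(1/6) + 2/15·log_e(2/15) + 1/30·log_e(1/30)]
H(X,Y) = 2.0815 nats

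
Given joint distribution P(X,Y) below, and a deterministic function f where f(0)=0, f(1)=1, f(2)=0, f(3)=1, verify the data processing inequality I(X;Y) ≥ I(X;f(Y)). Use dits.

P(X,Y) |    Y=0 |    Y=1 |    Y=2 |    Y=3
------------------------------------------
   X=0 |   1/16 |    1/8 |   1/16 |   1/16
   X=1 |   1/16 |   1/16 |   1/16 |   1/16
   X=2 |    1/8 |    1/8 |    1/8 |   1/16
I(X;Y) = 0.0070, I(X;f(Y)) = 0.0047, inequality holds: 0.0070 ≥ 0.0047

Data Processing Inequality: For any Markov chain X → Y → Z, we have I(X;Y) ≥ I(X;Z).

Here Z = f(Y) is a deterministic function of Y, forming X → Y → Z.

Original I(X;Y) = 0.0070 dits

After applying f:
P(X,Z) where Z=f(Y):
- P(X,Z=0) = P(X,Y=0) + P(X,Y=2)
- P(X,Z=1) = P(X,Y=1) + P(X,Y=3)

I(X;Z) = I(X;f(Y)) = 0.0047 dits

Verification: 0.0070 ≥ 0.0047 ✓

Information cannot be created by processing; the function f can only lose information about X.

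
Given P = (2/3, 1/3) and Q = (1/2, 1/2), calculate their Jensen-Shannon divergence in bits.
0.0207 bits

Jensen-Shannon divergence is:
JSD(P||Q) = 0.5 × D_KL(P||M) + 0.5 × D_KL(Q||M)
where M = 0.5 × (P + Q) is the mixture distribution.

M = 0.5 × (2/3, 1/3) + 0.5 × (1/2, 1/2) = (7/12, 5/12)

D_KL(P||M) = 0.0211 bits
D_KL(Q||M) = 0.0203 bits

JSD(P||Q) = 0.5 × 0.0211 + 0.5 × 0.0203 = 0.0207 bits

Unlike KL divergence, JSD is symmetric and bounded: 0 ≤ JSD ≤ log(2).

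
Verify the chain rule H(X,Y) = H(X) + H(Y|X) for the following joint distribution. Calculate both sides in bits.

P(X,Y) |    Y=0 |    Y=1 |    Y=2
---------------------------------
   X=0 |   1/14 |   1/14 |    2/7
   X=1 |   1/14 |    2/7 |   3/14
H(X,Y) = 2.3249, H(X) = 0.9852, H(Y|X) = 1.3396 (all in bits)

Chain rule: H(X,Y) = H(X) + H(Y|X)

Left side — joint entropy directly:
H(X,Y) = -Σ p(x,y) log p(x,y) = 2.3249 bits

Right side — compute H(Y|X) from the conditional distributions:
P(X) = (3/7, 4/7), so H(X) = 0.9852 bits
H(Y|X) = Σ_x P(X=x) · H(Y|X=x):
  P(Y|X=0) = (1/6, 1/6, 2/3), H(Y|X=0) = 1.2516, weight P(X=0) = 3/7
  P(Y|X=1) = (1/8, 1/2, 3/8), H(Y|X=1) = 1.4056, weight P(X=1) = 4/7
H(Y|X) = 1.3396 bits

H(X) + H(Y|X) = 0.9852 + 1.3396 = 2.3249 bits

Both sides equal 2.3249 bits. ✓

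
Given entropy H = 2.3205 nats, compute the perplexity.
10.1808

Perplexity is e^H (or exp(H) for natural log).

H = 2.3205 nats
Perplexity = e^2.3205 = 10.1808

Interpretation: The model's uncertainty is equivalent to choosing uniformly among 10.2 options.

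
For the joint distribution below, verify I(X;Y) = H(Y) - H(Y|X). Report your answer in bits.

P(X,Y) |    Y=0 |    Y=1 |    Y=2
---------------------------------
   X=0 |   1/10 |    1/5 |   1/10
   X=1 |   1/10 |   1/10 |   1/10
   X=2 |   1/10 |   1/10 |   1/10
I(X;Y) = 0.0200 bits

Mutual information has multiple equivalent forms:
- I(X;Y) = H(X) - H(X|Y)
- I(X;Y) = H(Y) - H(Y|X)
- I(X;Y) = H(X) + H(Y) - H(X,Y)

Computing all quantities:
H(X) = 1.5710, H(Y) = 1.5710, H(X,Y) = 3.1219
H(X|Y) = 1.5510, H(Y|X) = 1.5510

Verification:
H(X) - H(X|Y) = 1.5710 - 1.5510 = 0.0200
H(Y) - H(Y|X) = 1.5710 - 1.5510 = 0.0200
H(X) + H(Y) - H(X,Y) = 1.5710 + 1.5710 - 3.1219 = 0.0200

All forms give I(X;Y) = 0.0200 bits. ✓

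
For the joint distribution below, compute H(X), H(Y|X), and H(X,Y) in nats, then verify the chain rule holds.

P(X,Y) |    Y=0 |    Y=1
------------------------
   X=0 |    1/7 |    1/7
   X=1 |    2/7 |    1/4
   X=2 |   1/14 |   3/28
H(X,Y) = 1.6883, H(X) = 0.9999, H(Y|X) = 0.6884 (all in nats)

Chain rule: H(X,Y) = H(X) + H(Y|X)

Left side — joint entropy directly:
H(X,Y) = -Σ p(x,y) log p(x,y) = 1.6883 nats

Right side — compute H(Y|X) from the conditional distributions:
P(X) = (2/7, 15/28, 5/28), so H(X) = 0.9999 nats
H(Y|X) = Σ_x P(X=x) · H(Y|X=x):
  P(Y|X=0) = (1/2, 1/2), H(Y|X=0) = 0.6931, weight P(X=0) = 2/7
  P(Y|X=1) = (8/15, 7/15), H(Y|X=1) = 0.6909, weight P(X=1) = 15/28
  P(Y|X=2) = (2/5, 3/5), H(Y|X=2) = 0.6730, weight P(X=2) = 5/28
H(Y|X) = 0.6884 nats

H(X) + H(Y|X) = 0.9999 + 0.6884 = 1.6883 nats

Both sides equal 1.6883 nats. ✓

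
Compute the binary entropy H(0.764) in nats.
0.5464 nats

The binary entropy function is:
H(p) = -p log(p) - (1-p) log(1-p)

H(0.764) = -0.764 × log_e(0.764) - 0.236 × log_e(0.236)
H(0.764) = 0.5464 nats

Note: Binary entropy is maximized at p=0.5 (H=1 bit) and minimized at p=0 or p=1 (H=0).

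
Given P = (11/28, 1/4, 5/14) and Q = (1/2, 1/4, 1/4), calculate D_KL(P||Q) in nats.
0.0326 nats

KL divergence: D_KL(P||Q) = Σ p(x) log(p(x)/q(x))

Computing term by term:
  x=0: 11/28 × log_e[(11/28)/(1/2)] = 11/28 × -0.2412 = -0.0947
  x=1: 1/4 × log_e[(1/4)/(1/4)] = 1/4 × 0.0000 = 0.0000
  x=2: 5/14 × log_e[(5/14)/(1/4)] = 5/14 × 0.3567 = 0.1274

D_KL(P||Q) = 0.0326 nats

Note: KL divergence is always non-negative and equals 0 iff P = Q.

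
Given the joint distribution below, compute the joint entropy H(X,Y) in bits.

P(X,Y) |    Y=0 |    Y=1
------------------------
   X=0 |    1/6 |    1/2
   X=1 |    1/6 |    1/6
1.7925 bits

Joint entropy is H(X,Y) = -Σ_{x,y} p(x,y) log p(x,y).

Summing over all non-zero entries:
H(X,Y) = -[1/6·log_2(1/6) + 1/2·log_2(1/2) + 1/6·log_2(1/6) + 1/6·log_2(1/6)]
H(X,Y) = 1.7925 bits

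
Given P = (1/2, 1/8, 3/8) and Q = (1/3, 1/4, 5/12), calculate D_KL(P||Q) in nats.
0.0766 nats

KL divergence: D_KL(P||Q) = Σ p(x) log(p(x)/q(x))

Computing term by term:
  x=0: 1/2 × log_e[(1/2)/(1/3)] = 1/2 × 0.4055 = 0.2027
  x=1: 1/8 × log_e[(1/8)/(1/4)] = 1/8 × -0.6931 = -0.0866
  x=2: 3/8 × log_e[(3/8)/(5/12)] = 3/8 × -0.1054 = -0.0395

D_KL(P||Q) = 0.0766 nats

Note: KL divergence is always non-negative and equals 0 iff P = Q.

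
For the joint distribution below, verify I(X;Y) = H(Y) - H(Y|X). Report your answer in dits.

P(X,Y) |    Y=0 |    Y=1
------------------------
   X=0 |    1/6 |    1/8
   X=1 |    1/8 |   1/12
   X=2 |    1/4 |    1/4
I(X;Y) = 0.0016 dits

Mutual information has multiple equivalent forms:
- I(X;Y) = H(X) - H(X|Y)
- I(X;Y) = H(Y) - H(Y|X)
- I(X;Y) = H(X) + H(Y) - H(X,Y)

Computing all quantities:
H(X) = 0.4485, H(Y) = 0.2995, H(X,Y) = 0.7464
H(X|Y) = 0.4469, H(Y|X) = 0.2979

Verification:
H(X) - H(X|Y) = 0.4485 - 0.4469 = 0.0016
H(Y) - H(Y|X) = 0.2995 - 0.2979 = 0.0016
H(X) + H(Y) - H(X,Y) = 0.4485 + 0.2995 - 0.7464 = 0.0016

All forms give I(X;Y) = 0.0016 dits. ✓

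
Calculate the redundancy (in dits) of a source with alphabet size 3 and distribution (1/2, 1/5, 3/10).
0.0299 dits

Redundancy measures how far a source is from maximum entropy:
R = H_max - H(X)

Maximum entropy for 3 symbols: H_max = log_10(3) = 0.4771 dits
Actual entropy: H(X) = 0.4472 dits
Redundancy: R = 0.4771 - 0.4472 = 0.0299 dits

This redundancy represents potential for compression: the source could be compressed by 0.0299 dits per symbol.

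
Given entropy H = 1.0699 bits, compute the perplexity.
2.0993

Perplexity is 2^H (or exp(H) for natural log).

H = 1.0699 bits
Perplexity = 2^1.0699 = 2.0993

Interpretation: The model's uncertainty is equivalent to choosing uniformly among 2.1 options.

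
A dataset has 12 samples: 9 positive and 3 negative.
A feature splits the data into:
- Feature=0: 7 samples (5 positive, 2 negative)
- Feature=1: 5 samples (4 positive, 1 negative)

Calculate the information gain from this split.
0.0070 bits

Information Gain = H(Y) - H(Y|Feature)

Before split:
P(positive) = 9/12 = 0.7500
H(Y) = 0.8113 bits

After split:
Feature=0: H = 0.8631 bits (weight = 7/12)
Feature=1: H = 0.7219 bits (weight = 5/12)
H(Y|Feature) = (7/12)×0.8631 + (5/12)×0.7219 = 0.8043 bits

Information Gain = 0.8113 - 0.8043 = 0.0070 bits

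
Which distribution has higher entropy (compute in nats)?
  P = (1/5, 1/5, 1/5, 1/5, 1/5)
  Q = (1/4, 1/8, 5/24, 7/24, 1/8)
P

Computing entropies in nats:
H(P) = 1.6094
H(Q) = 1.5526

Distribution P has higher entropy.

Intuition: The distribution closer to uniform (more spread out) has higher entropy.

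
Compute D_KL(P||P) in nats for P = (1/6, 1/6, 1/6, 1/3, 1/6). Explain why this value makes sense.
0.0000 nats

KL divergence satisfies the Gibbs inequality: D_KL(P||Q) ≥ 0 for all distributions P, Q.

D_KL(P||Q) = Σ p(x) log(p(x)/q(x))
Each term is p(x) × log_e(p(x)/p(x)) = p(x) × log_e(1) = 0, so the sum is 0.
D_KL(P||Q) = 0.0000 nats

When P = Q, the KL divergence is exactly 0, as there is no 'divergence' between identical distributions.

This non-negativity is a fundamental property: relative entropy cannot be negative because it measures how different Q is from P.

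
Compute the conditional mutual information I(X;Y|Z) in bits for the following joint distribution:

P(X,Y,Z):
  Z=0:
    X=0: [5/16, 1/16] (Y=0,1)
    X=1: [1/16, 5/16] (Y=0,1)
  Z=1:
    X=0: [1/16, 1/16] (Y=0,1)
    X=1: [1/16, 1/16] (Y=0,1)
0.2625 bits

Conditional mutual information: I(X;Y|Z) = H(X|Z) + H(Y|Z) - H(X,Y|Z)

H(Z) = 0.8113
H(X,Z) = 1.8113 → H(X|Z) = 1.0000
H(Y,Z) = 1.8113 → H(Y|Z) = 1.0000
H(X,Y,Z) = 2.5488 → H(X,Y|Z) = 1.7375

I(X;Y|Z) = 1.0000 + 1.0000 - 1.7375 = 0.2625 bits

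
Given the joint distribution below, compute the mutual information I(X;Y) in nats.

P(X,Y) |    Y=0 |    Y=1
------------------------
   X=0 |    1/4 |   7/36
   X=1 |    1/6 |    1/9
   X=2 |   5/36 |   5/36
0.0029 nats

Mutual information: I(X;Y) = H(X) + H(Y) - H(X,Y)

Marginals:
P(X) = (4/9, 5/18, 5/18), H(X) = 1.0720 nats
P(Y) = (5/9, 4/9), H(Y) = 0.6870 nats

Joint entropy: H(X,Y) = 1.7561 nats

I(X;Y) = 1.0720 + 0.6870 - 1.7561 = 0.0029 nats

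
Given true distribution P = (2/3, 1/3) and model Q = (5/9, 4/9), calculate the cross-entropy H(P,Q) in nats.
0.6622 nats

Cross-entropy: H(P,Q) = -Σ p(x) log q(x)

Alternatively: H(P,Q) = H(P) + D_KL(P||Q)
H(P) = 0.6365 nats
D_KL(P||Q) = 0.0257 nats

H(P,Q) = 0.6365 + 0.0257 = 0.6622 nats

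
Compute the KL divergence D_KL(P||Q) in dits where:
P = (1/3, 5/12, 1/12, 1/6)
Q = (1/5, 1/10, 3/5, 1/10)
0.2977 dits

KL divergence: D_KL(P||Q) = Σ p(x) log(p(x)/q(x))

Computing term by term:
  x=0: 1/3 × log_10[(1/3)/(1/5)] = 1/3 × 0.2218 = 0.0739
  x=1: 5/12 × log_10[(5/12)/(1/10)] = 5/12 × 0.6198 = 0.2582
  x=2: 1/12 × log_10[(1/12)/(3/5)] = 1/12 × -0.8573 = -0.0714
  x=3: 1/6 × log_10[(1/6)/(1/10)] = 1/6 × 0.2218 = 0.0370

D_KL(P||Q) = 0.2977 dits

Note: KL divergence is always non-negative and equals 0 iff P = Q.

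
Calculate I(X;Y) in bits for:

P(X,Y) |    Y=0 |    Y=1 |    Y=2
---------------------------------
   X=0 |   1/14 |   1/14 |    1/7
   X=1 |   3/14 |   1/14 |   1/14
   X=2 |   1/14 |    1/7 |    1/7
0.1157 bits

Mutual information: I(X;Y) = H(X) + H(Y) - H(X,Y)

Marginals:
P(X) = (2/7, 5/14, 5/14), H(X) = 1.5774 bits
P(Y) = (5/14, 2/7, 5/14), H(Y) = 1.5774 bits

Joint entropy: H(X,Y) = 3.0391 bits

I(X;Y) = 1.5774 + 1.5774 - 3.0391 = 0.1157 bits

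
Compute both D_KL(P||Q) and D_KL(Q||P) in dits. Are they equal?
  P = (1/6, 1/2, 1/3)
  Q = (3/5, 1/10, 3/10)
D_KL(P||Q) = 0.2720, D_KL(Q||P) = 0.2502

KL divergence is not symmetric: D_KL(P||Q) ≠ D_KL(Q||P) in general.

D_KL(P||Q) = 0.2720 dits
D_KL(Q||P) = 0.2502 dits

No, they are not equal!

This asymmetry is why KL divergence is not a true distance metric.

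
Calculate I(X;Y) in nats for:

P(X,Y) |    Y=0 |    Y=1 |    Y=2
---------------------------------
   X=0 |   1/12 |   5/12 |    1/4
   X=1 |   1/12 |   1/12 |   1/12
0.0341 nats

Mutual information: I(X;Y) = H(X) + H(Y) - H(X,Y)

Marginals:
P(X) = (3/4, 1/4), H(X) = 0.5623 nats
P(Y) = (1/6, 1/2, 1/3), H(Y) = 1.0114 nats

Joint entropy: H(X,Y) = 1.5397 nats

I(X;Y) = 0.5623 + 1.0114 - 1.5397 = 0.0341 nats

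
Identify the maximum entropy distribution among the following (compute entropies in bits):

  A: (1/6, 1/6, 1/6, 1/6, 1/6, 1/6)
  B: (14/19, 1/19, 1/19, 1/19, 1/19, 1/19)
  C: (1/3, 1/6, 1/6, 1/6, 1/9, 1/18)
A

For a discrete distribution over n outcomes, entropy is maximized by the uniform distribution.

Computing entropies:
H(A) = 2.5850 bits
H(B) = 1.4425 bits
H(C) = 2.4047 bits

The uniform distribution (where all probabilities equal 1/6) achieves the maximum entropy of log_2(6) = 2.5850 bits.

Distribution A has the highest entropy.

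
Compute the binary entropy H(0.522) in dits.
0.3006 dits

The binary entropy function is:
H(p) = -p log(p) - (1-p) log(1-p)

H(0.522) = -0.522 × log_10(0.522) - 0.478 × log_10(0.478)
H(0.522) = 0.3006 dits

Note: Binary entropy is maximized at p=0.5 (H=1 bit) and minimized at p=0 or p=1 (H=0).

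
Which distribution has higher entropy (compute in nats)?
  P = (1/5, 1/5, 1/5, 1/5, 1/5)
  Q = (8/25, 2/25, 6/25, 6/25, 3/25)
P

Computing entropies in nats:
H(P) = 1.6094
H(Q) = 1.5061

Distribution P has higher entropy.

Intuition: The distribution closer to uniform (more spread out) has higher entropy.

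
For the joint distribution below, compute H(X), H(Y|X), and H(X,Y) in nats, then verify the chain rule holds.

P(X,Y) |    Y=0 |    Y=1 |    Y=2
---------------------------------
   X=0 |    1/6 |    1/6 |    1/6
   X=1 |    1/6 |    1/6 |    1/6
H(X,Y) = 1.7918, H(X) = 0.6931, H(Y|X) = 1.0986 (all in nats)

Chain rule: H(X,Y) = H(X) + H(Y|X)

Left side — joint entropy directly:
H(X,Y) = -Σ p(x,y) log p(x,y) = 1.7918 nats

Right side — compute H(Y|X) from the conditional distributions:
P(X) = (1/2, 1/2), so H(X) = 0.6931 nats
H(Y|X) = Σ_x P(X=x) · H(Y|X=x):
  P(Y|X=0) = (1/3, 1/3, 1/3), H(Y|X=0) = 1.0986, weight P(X=0) = 1/2
  P(Y|X=1) = (1/3, 1/3, 1/3), H(Y|X=1) = 1.0986, weight P(X=1) = 1/2
H(Y|X) = 1.0986 nats

H(X) + H(Y|X) = 0.6931 + 1.0986 = 1.7918 nats

Both sides equal 1.7918 nats. ✓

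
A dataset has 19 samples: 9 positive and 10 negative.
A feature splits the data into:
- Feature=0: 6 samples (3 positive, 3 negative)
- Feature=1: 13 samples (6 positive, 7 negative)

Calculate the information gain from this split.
0.0009 bits

Information Gain = H(Y) - H(Y|Feature)

Before split:
P(positive) = 9/19 = 0.4737
H(Y) = 0.9980 bits

After split:
Feature=0: H = 1.0000 bits (weight = 6/19)
Feature=1: H = 0.9957 bits (weight = 13/19)
H(Y|Feature) = (6/19)×1.0000 + (13/19)×0.9957 = 0.9971 bits

Information Gain = 0.9980 - 0.9971 = 0.0009 bits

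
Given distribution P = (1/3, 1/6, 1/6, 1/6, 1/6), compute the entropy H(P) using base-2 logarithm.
2.2516 bits

Shannon entropy is H(X) = -Σ p(x) log p(x).

For P = (1/3, 1/6, 1/6, 1/6, 1/6):
H = -1/3 × log_2(1/3) -1/6 × log_2(1/6) -1/6 × log_2(1/6) -1/6 × log_2(1/6) -1/6 × log_2(1/6)
H = 2.2516 bits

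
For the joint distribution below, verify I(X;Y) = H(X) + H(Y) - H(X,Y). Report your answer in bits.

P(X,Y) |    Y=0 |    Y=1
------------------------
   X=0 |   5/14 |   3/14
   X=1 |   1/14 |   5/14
I(X;Y) = 0.1613 bits

Mutual information has multiple equivalent forms:
- I(X;Y) = H(X) - H(X|Y)
- I(X;Y) = H(Y) - H(Y|X)
- I(X;Y) = H(X) + H(Y) - H(X,Y)

Computing all quantities:
H(X) = 0.9852, H(Y) = 0.9852, H(X,Y) = 1.8092
H(X|Y) = 0.8240, H(Y|X) = 0.8240

Verification:
H(X) - H(X|Y) = 0.9852 - 0.8240 = 0.1613
H(Y) - H(Y|X) = 0.9852 - 0.8240 = 0.1613
H(X) + H(Y) - H(X,Y) = 0.9852 + 0.9852 - 1.8092 = 0.1613

All forms give I(X;Y) = 0.1613 bits. ✓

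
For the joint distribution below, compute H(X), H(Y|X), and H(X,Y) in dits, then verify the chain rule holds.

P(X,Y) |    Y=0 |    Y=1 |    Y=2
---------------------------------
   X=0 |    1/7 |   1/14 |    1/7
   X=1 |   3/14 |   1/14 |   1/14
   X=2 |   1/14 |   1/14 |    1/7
H(X,Y) = 0.9149, H(X) = 0.4748, H(Y|X) = 0.4400 (all in dits)

Chain rule: H(X,Y) = H(X) + H(Y|X)

Left side — joint entropy directly:
H(X,Y) = -Σ p(x,y) log p(x,y) = 0.9149 dits

Right side — compute H(Y|X) from the conditional distributions:
P(X) = (5/14, 5/14, 2/7), so H(X) = 0.4748 dits
H(Y|X) = Σ_x P(X=x) · H(Y|X=x):
  P(Y|X=0) = (2/5, 1/5, 2/5), H(Y|X=0) = 0.4581, weight P(X=0) = 5/14
  P(Y|X=1) = (3/5, 1/5, 1/5), H(Y|X=1) = 0.4127, weight P(X=1) = 5/14
  P(Y|X=2) = (1/4, 1/4, 1/2), H(Y|X=2) = 0.4515, weight P(X=2) = 2/7
H(Y|X) = 0.4400 dits

H(X) + H(Y|X) = 0.4748 + 0.4400 = 0.9149 dits

Both sides equal 0.9149 dits. ✓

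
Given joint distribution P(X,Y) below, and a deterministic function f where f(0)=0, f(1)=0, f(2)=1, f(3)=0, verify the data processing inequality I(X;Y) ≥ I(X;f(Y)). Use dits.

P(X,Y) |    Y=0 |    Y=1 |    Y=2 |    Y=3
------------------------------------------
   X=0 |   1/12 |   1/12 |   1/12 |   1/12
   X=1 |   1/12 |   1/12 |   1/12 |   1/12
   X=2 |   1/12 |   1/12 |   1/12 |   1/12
I(X;Y) = 0.0000, I(X;f(Y)) = 0.0000, inequality holds: 0.0000 ≥ 0.0000

Data Processing Inequality: For any Markov chain X → Y → Z, we have I(X;Y) ≥ I(X;Z).

Here Z = f(Y) is a deterministic function of Y, forming X → Y → Z.

Original I(X;Y) = 0.0000 dits

After applying f:
P(X,Z) where Z=f(Y):
- P(X,Z=0) = P(X,Y=0) + P(X,Y=1) + P(X,Y=3)
- P(X,Z=1) = P(X,Y=2)

I(X;Z) = I(X;f(Y)) = 0.0000 dits

Verification: 0.0000 ≥ 0.0000 ✓

Information cannot be created by processing; the function f can only lose information about X.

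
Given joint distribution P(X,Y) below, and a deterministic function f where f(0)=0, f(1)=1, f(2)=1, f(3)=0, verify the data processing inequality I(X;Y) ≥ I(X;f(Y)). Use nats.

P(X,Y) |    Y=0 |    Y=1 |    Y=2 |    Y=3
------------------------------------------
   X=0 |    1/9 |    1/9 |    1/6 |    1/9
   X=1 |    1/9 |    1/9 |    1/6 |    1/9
I(X;Y) = 0.0000, I(X;f(Y)) = 0.0000, inequality holds: 0.0000 ≥ 0.0000

Data Processing Inequality: For any Markov chain X → Y → Z, we have I(X;Y) ≥ I(X;Z).

Here Z = f(Y) is a deterministic function of Y, forming X → Y → Z.

Original I(X;Y) = 0.0000 nats

After applying f:
P(X,Z) where Z=f(Y):
- P(X,Z=0) = P(X,Y=0) + P(X,Y=3)
- P(X,Z=1) = P(X,Y=1) + P(X,Y=2)

I(X;Z) = I(X;f(Y)) = 0.0000 nats

Verification: 0.0000 ≥ 0.0000 ✓

Information cannot be created by processing; the function f can only lose information about X.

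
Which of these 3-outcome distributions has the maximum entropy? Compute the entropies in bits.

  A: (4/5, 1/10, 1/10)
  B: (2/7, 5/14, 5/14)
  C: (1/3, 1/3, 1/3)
C

For a discrete distribution over n outcomes, entropy is maximized by the uniform distribution.

Computing entropies:
H(A) = 0.9219 bits
H(B) = 1.5774 bits
H(C) = 1.5850 bits

The uniform distribution (where all probabilities equal 1/3) achieves the maximum entropy of log_2(3) = 1.5850 bits.

Distribution C has the highest entropy.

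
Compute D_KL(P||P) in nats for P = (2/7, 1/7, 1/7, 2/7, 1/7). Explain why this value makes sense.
0.0000 nats

KL divergence satisfies the Gibbs inequality: D_KL(P||Q) ≥ 0 for all distributions P, Q.

D_KL(P||Q) = Σ p(x) log(p(x)/q(x))
Each term is p(x) × log_e(p(x)/p(x)) = p(x) × log_e(1) = 0, so the sum is 0.
D_KL(P||Q) = 0.0000 nats

When P = Q, the KL divergence is exactly 0, as there is no 'divergence' between identical distributions.

This non-negativity is a fundamental property: relative entropy cannot be negative because it measures how different Q is from P.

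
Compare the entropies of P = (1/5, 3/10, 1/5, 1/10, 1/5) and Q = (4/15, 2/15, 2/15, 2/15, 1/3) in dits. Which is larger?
P

Computing entropies in dits:
H(P) = 0.6762
H(Q) = 0.6621

Distribution P has higher entropy.

Intuition: The distribution closer to uniform (more spread out) has higher entropy.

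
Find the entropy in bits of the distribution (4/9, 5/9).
0.9911 bits

Shannon entropy is H(X) = -Σ p(x) log p(x).

For P = (4/9, 5/9):
H = -4/9 × log_2(4/9) -5/9 × log_2(5/9)
H = 0.9911 bits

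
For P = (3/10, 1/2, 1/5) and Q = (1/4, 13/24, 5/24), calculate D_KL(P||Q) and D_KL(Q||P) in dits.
D_KL(P||Q) = 0.0028, D_KL(Q||P) = 0.0027

KL divergence is not symmetric: D_KL(P||Q) ≠ D_KL(Q||P) in general.

D_KL(P||Q) = 0.0028 dits
D_KL(Q||P) = 0.0027 dits

No, they are not equal!

This asymmetry is why KL divergence is not a true distance metric.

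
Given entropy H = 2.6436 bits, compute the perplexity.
6.2489

Perplexity is 2^H (or exp(H) for natural log).

H = 2.6436 bits
Perplexity = 2^2.6436 = 6.2489

Interpretation: The model's uncertainty is equivalent to choosing uniformly among 6.2 options.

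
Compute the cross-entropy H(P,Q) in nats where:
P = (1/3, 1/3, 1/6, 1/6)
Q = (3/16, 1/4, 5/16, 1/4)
1.4450 nats

Cross-entropy: H(P,Q) = -Σ p(x) log q(x)

Alternatively: H(P,Q) = H(P) + D_KL(P||Q)
H(P) = 1.3297 nats
D_KL(P||Q) = 0.1153 nats

H(P,Q) = 1.3297 + 0.1153 = 1.4450 nats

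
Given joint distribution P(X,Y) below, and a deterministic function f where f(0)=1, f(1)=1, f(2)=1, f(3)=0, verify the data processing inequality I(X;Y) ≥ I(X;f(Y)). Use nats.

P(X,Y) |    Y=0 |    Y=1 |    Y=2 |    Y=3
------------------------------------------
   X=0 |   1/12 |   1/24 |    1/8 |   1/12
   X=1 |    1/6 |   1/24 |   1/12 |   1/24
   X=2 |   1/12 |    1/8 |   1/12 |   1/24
I(X;Y) = 0.0661, I(X;f(Y)) = 0.0119, inequality holds: 0.0661 ≥ 0.0119

Data Processing Inequality: For any Markov chain X → Y → Z, we have I(X;Y) ≥ I(X;Z).

Here Z = f(Y) is a deterministic function of Y, forming X → Y → Z.

Original I(X;Y) = 0.0661 nats

After applying f:
P(X,Z) where Z=f(Y):
- P(X,Z=0) = P(X,Y=3)
- P(X,Z=1) = P(X,Y=0) + P(X,Y=1) + P(X,Y=2)

I(X;Z) = I(X;f(Y)) = 0.0119 nats

Verification: 0.0661 ≥ 0.0119 ✓

Information cannot be created by processing; the function f can only lose information about X.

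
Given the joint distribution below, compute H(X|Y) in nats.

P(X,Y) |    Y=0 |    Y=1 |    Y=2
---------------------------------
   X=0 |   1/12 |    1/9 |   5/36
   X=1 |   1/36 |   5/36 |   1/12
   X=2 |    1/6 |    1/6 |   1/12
1.0276 nats

Using the chain rule: H(X|Y) = H(X,Y) - H(Y)

First, compute H(X,Y) = 2.1105 nats

Marginal P(Y) = (5/18, 5/12, 11/36)
H(Y) = 1.0829 nats

H(X|Y) = H(X,Y) - H(Y) = 2.1105 - 1.0829 = 1.0276 nats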